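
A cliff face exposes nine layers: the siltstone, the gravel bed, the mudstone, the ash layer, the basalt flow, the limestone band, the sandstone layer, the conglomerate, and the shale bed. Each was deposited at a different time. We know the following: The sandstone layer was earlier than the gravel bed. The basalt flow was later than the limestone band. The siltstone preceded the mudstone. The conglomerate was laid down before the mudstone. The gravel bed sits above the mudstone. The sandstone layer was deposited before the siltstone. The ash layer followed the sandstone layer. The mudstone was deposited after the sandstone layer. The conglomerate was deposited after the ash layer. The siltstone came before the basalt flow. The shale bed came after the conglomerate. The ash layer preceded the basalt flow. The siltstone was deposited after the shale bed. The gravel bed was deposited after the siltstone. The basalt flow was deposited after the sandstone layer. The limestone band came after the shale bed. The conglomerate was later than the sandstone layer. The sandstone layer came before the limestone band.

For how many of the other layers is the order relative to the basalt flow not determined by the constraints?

Forced before the basalt flow: the ash layer, the conglomerate, the limestone band, the sandstone layer, the shale bed, and the siltstone.
That leaves the gravel bed and the mudstone with no forced order relative to the basalt flow — 2.

2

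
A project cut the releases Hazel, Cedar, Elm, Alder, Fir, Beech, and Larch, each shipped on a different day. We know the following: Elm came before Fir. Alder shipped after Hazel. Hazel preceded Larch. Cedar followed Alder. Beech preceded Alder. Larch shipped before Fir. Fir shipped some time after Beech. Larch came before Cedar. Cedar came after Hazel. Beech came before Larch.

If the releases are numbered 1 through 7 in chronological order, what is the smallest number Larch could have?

3

Beech and Hazel must both come before Larch — 2 forced predecessors.
Nothing else is forced ahead of Larch, so its earliest slot is position 2 + 1 = 3.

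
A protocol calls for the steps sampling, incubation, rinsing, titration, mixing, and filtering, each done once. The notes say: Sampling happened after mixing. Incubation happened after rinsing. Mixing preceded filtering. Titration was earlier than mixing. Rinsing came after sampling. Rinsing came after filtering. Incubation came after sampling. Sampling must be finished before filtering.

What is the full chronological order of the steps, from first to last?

The constraints fix every adjacent pair, so only one ordering works:
titration → mixing → sampling → filtering → rinsing → incubation.

titration, mixing, sampling, filtering, rinsing, incubation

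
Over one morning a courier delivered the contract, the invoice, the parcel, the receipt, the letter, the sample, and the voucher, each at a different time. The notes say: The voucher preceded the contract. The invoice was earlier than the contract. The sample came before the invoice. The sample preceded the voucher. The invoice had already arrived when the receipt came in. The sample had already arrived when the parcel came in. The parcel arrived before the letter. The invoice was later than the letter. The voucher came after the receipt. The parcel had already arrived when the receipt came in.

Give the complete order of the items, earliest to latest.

the sample, the parcel, the letter, the invoice, the receipt, the voucher, the contract

The constraints fix every adjacent pair, so only one ordering works:
the sample → the parcel → the letter → the invoice → the receipt → the voucher → the contract.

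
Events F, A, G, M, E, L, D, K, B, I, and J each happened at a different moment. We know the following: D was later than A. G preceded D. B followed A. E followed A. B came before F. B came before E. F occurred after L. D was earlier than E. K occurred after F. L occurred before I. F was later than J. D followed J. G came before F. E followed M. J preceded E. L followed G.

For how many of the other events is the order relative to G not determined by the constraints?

Forced after G: D, E, F, I, K, and L.
That leaves A, B, J, and M with no forced order relative to G — 4.

4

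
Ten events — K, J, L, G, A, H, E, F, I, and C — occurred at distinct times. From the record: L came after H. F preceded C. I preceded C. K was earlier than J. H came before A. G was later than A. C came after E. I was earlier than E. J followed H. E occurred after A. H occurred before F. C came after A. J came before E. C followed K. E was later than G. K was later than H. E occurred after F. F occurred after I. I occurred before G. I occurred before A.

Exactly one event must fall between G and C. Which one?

E

Tracing the constraints gives G → E → C, so E sits after G and before C.
No other event is forced both after G and before C.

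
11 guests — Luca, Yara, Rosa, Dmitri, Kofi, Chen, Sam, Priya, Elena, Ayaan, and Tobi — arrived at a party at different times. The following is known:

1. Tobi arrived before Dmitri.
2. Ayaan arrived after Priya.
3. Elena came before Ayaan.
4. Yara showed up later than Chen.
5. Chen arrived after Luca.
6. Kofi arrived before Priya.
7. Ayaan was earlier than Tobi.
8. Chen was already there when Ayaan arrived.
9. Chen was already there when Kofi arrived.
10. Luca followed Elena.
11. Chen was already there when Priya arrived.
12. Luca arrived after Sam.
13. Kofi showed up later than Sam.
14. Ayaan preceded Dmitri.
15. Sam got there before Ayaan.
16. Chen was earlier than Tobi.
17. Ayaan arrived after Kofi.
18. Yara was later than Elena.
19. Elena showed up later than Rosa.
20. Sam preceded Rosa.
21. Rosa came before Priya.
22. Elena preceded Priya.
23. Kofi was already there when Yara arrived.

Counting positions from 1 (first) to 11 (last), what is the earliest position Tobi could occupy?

Ayaan, Chen, Elena, Kofi, Luca, Priya, Rosa, and Sam must all come before Tobi — 8 forced predecessors.
Nothing else is forced ahead of Tobi, so their earliest slot is position 8 + 1 = 9.

9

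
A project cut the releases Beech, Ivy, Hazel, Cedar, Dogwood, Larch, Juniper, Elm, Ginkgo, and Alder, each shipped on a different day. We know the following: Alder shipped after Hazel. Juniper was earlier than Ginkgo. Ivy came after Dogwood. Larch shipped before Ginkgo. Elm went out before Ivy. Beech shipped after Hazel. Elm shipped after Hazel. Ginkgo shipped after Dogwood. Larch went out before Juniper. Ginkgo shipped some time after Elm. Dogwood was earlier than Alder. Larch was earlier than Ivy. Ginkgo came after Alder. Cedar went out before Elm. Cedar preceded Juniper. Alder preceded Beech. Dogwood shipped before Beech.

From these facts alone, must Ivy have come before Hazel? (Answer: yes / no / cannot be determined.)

Tracing the constraints gives Hazel → Elm → Ivy, so Hazel must come before Ivy.
That means Ivy cannot be before Hazel.

no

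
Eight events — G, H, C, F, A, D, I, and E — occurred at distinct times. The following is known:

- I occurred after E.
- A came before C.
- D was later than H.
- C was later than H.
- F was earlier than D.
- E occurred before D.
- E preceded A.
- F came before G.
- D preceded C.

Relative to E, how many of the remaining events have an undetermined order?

3

Forced after E: A, C, D, and I.
That leaves F, G, and H with no forced order relative to E — 3.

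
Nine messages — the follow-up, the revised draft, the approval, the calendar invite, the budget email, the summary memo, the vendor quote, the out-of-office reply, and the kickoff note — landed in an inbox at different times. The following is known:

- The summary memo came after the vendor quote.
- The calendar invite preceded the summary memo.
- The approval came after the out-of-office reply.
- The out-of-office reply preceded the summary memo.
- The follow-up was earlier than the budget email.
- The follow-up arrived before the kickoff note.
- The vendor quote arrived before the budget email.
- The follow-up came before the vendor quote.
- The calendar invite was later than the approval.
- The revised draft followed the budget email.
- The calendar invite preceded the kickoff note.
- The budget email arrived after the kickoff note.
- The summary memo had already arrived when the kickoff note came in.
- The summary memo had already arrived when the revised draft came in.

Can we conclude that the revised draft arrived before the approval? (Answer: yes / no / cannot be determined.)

Tracing the constraints gives the approval → the calendar invite → the summary memo → the revised draft, so the approval must come before the revised draft.
That means the revised draft cannot be before the approval.

no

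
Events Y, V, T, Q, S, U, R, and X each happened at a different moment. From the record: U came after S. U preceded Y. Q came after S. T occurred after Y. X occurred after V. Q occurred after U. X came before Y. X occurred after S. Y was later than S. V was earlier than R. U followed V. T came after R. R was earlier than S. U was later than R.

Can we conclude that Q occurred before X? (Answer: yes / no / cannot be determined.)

cannot be determined

No chain of stated constraints runs from Q to X, and none runs from X to Q either.
So the relative order of Q and X is not fixed by the given facts.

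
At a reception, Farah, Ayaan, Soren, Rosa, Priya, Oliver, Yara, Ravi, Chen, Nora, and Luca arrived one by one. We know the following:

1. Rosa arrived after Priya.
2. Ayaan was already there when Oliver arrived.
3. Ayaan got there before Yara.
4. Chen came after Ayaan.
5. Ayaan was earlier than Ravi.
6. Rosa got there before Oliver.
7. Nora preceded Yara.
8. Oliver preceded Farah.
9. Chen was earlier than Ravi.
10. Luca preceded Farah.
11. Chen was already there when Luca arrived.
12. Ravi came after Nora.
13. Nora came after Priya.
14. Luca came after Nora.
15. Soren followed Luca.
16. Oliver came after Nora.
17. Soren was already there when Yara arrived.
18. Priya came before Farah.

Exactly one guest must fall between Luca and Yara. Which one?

Tracing the constraints gives Luca → Soren → Yara, so Soren sits after Luca and before Yara.
No other guest is forced both after Luca and before Yara.

Soren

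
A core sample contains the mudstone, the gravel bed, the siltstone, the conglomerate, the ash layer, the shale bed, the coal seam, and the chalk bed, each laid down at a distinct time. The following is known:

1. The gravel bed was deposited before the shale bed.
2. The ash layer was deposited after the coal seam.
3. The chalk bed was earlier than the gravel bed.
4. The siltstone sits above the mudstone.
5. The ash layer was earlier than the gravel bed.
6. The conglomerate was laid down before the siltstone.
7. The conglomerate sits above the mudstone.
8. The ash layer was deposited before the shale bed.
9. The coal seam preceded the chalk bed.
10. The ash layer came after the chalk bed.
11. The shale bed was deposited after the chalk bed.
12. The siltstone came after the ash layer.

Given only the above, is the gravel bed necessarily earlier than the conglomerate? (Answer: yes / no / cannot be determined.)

No chain of stated constraints runs from the gravel bed to the conglomerate, and none runs from the conglomerate to the gravel bed either.
So the relative order of the gravel bed and the conglomerate is not fixed by the given facts.

cannot be determined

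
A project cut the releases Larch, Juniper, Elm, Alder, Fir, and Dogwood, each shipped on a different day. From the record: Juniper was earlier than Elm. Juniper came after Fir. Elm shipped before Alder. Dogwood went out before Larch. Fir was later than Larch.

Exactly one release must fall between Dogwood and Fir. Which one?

Tracing the constraints gives Dogwood → Larch → Fir, so Larch sits after Dogwood and before Fir.
No other release is forced both after Dogwood and before Fir.

Larch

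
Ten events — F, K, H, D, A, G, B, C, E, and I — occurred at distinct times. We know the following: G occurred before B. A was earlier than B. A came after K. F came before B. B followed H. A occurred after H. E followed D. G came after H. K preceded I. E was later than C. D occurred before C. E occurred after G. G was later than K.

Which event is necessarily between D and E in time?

C

Tracing the constraints gives D → C → E, so C sits after D and before E.
No other event is forced both after D and before E.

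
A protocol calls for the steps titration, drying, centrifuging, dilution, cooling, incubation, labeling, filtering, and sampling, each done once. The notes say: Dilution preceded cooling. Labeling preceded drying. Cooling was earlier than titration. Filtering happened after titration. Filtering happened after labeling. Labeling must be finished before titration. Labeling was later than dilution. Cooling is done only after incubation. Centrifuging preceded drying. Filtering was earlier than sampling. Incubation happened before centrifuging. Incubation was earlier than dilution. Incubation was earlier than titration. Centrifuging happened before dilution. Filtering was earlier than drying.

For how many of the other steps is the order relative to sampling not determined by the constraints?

Forced before sampling: centrifuging, cooling, dilution, filtering, incubation, labeling, and titration.
That leaves drying with no forced order relative to sampling — 1.

1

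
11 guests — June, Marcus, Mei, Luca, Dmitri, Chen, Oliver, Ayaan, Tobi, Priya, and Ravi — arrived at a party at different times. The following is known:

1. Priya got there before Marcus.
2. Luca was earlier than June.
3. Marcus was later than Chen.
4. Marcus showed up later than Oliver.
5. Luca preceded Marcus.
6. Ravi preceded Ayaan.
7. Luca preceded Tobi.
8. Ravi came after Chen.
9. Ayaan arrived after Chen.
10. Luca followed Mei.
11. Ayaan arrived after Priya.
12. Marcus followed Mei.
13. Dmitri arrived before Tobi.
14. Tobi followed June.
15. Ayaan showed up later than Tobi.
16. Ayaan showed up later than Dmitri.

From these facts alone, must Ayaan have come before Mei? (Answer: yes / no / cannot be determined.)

Tracing the constraints gives Mei → Luca → Tobi → Ayaan, so Mei must come before Ayaan.
That means Ayaan cannot be before Mei.

no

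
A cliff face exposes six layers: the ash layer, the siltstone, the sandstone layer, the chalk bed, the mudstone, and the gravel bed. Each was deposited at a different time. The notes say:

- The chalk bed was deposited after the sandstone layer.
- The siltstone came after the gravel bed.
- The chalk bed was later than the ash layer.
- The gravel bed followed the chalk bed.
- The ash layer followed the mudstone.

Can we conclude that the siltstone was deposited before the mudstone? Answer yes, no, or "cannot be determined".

Tracing the constraints gives the mudstone → the ash layer → the chalk bed → the gravel bed → the siltstone, so the mudstone must come before the siltstone.
That means the siltstone cannot be before the mudstone.

no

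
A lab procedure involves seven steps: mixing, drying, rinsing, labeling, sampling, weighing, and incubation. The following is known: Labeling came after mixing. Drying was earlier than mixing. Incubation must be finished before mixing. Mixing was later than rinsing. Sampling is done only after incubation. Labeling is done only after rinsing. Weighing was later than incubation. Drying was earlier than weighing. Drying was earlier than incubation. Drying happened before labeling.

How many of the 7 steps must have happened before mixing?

Directly stated before mixing: drying, incubation, and rinsing.
No chain forces sampling (or any of the others) ahead of mixing.
That's drying, incubation, and rinsing — 3 in all.

3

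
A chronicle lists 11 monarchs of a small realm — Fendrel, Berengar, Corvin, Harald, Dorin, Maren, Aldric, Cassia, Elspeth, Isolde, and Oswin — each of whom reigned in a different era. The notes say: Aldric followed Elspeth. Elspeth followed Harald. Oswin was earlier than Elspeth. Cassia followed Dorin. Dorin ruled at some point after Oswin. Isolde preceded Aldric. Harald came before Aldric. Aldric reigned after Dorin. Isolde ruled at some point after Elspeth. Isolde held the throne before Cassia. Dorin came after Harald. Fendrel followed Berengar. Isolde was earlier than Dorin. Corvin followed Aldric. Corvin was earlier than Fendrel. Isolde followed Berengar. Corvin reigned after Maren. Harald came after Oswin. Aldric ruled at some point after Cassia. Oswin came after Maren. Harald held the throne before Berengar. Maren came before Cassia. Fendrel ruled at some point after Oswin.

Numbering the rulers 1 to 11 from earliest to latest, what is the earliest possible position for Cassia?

Berengar, Dorin, Elspeth, Harald, Isolde, Maren, and Oswin must all come before Cassia — 7 forced predecessors.
Nothing else is forced ahead of Cassia, so their earliest slot is position 7 + 1 = 8.

8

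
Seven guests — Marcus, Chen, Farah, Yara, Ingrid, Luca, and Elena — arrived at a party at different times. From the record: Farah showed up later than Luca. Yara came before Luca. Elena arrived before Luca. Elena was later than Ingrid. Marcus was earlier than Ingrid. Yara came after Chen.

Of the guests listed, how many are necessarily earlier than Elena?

2

Directly stated before Elena: Ingrid.
Marcus reaches Elena via Marcus → Ingrid → Elena.
No chain forces Luca (or any of the others) ahead of Elena.
That's Ingrid and Marcus — 2 in all.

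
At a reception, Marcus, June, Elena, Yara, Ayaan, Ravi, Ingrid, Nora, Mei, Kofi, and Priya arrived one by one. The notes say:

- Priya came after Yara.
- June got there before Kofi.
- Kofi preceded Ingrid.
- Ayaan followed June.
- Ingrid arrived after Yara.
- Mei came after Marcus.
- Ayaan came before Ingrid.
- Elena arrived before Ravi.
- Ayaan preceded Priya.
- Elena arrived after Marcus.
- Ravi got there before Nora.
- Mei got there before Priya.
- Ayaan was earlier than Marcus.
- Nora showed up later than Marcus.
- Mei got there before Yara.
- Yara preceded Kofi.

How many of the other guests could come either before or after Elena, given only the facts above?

5

Forced before Elena: Ayaan, June, and Marcus; forced after Elena: Nora and Ravi.
That leaves Ingrid, Kofi, Mei, Priya, and Yara with no forced order relative to Elena — 5.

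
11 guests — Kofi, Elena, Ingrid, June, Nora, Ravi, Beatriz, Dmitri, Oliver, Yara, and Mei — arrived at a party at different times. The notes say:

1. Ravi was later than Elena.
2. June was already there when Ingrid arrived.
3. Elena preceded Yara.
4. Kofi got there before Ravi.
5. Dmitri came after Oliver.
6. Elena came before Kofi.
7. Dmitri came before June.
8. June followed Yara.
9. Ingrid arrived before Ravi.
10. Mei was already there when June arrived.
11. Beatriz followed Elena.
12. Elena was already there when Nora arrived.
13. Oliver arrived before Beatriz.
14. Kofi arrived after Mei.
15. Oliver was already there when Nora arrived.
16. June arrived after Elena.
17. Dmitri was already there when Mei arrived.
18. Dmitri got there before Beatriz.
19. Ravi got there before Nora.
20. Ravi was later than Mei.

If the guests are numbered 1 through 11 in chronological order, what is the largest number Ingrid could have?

9

Ingrid must come before Nora and Ravi — 2 guests forced after them.
Everything else can be placed before Ingrid in some valid order, so Ingrid can sit as late as position 11 − 2 = 9.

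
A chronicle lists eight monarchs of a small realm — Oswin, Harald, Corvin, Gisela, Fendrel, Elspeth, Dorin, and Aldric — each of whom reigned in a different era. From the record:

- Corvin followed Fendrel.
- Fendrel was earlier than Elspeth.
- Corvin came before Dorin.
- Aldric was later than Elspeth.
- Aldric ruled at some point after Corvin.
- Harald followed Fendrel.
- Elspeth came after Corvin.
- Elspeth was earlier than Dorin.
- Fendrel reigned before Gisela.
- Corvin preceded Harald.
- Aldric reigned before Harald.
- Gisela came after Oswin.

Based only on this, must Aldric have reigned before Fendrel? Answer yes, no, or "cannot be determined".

no

Tracing the constraints gives Fendrel → Corvin → Aldric, so Fendrel must come before Aldric.
That means Aldric cannot be before Fendrel.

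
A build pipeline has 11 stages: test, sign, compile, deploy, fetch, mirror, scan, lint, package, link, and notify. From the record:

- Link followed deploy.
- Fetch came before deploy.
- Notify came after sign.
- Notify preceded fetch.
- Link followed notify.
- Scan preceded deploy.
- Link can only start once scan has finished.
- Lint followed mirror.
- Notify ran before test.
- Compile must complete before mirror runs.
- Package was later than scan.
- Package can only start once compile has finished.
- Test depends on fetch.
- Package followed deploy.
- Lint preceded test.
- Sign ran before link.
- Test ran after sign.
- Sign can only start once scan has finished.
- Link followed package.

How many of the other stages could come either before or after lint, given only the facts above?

7

Forced before lint: compile and mirror; forced after lint: test.
That leaves deploy, fetch, link, notify, package, scan, and sign with no forced order relative to lint — 7.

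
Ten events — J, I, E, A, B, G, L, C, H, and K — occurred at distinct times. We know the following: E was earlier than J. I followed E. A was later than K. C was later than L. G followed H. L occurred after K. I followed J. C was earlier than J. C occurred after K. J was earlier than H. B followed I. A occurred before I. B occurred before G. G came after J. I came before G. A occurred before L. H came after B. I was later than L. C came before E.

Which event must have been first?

K

K has a chain of constraints placing it before every other event, so K must be first.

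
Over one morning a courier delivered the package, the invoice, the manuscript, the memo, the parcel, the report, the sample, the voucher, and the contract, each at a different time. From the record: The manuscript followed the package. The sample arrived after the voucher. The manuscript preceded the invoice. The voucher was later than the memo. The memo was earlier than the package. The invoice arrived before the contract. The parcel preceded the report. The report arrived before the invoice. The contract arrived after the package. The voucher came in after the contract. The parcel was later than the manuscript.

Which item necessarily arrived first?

the memo

The memo has a chain of constraints placing it before every other item, so the memo must be first.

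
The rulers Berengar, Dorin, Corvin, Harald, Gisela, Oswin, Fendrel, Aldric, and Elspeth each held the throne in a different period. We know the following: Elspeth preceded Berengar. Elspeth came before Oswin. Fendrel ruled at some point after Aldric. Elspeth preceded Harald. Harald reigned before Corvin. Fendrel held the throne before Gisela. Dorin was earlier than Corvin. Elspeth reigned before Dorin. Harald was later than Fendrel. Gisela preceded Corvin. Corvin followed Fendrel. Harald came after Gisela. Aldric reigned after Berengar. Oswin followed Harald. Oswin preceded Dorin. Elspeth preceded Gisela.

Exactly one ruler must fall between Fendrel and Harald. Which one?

Gisela

Tracing the constraints gives Fendrel → Gisela → Harald, so Gisela sits after Fendrel and before Harald.
No other ruler is forced both after Fendrel and before Harald.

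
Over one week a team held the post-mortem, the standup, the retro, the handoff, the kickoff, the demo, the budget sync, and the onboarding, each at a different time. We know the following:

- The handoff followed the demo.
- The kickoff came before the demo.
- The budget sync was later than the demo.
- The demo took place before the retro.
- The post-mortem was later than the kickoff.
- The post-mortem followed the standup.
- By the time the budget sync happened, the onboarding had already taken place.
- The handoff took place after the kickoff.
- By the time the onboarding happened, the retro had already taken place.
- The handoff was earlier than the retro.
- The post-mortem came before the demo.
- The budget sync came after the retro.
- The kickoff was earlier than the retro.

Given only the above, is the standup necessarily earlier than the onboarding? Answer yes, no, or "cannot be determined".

yes

Chain the constraints: the standup → the post-mortem → the demo → the retro → the onboarding. Each link is directly stated, so the standup comes before the onboarding.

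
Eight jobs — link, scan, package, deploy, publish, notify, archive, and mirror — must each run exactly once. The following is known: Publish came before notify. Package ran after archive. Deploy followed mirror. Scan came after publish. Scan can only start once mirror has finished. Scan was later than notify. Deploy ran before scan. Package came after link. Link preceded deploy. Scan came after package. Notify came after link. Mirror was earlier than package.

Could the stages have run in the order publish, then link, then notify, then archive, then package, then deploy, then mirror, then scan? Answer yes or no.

no

The constraints require mirror before deploy, but in the proposed sequence deploy appears ahead of mirror. That one violation is enough.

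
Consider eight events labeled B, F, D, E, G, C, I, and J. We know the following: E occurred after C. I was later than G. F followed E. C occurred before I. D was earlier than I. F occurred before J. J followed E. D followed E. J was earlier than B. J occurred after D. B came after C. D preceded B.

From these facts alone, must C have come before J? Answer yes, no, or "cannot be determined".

Chain the constraints: C → E → J. Each link is directly stated, so C comes before J.

yes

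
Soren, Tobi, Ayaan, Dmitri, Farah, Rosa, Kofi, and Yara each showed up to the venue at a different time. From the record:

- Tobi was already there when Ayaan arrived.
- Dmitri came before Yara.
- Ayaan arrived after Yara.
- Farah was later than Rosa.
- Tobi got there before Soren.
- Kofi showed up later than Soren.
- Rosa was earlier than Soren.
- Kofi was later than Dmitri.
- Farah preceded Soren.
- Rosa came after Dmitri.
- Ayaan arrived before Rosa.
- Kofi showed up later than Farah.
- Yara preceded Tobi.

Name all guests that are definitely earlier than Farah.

Ayaan, Dmitri, Rosa, Tobi, Yara

Directly stated before Farah: Rosa.
Ayaan reaches Farah via Ayaan → Rosa → Farah.
Dmitri reaches Farah via Dmitri → Rosa → Farah.
Tobi reaches Farah via Tobi → Ayaan → Rosa → Farah.
Likewise Yara reaches Farah by chaining the stated constraints.
No chain forces Soren (or any of the others) ahead of Farah.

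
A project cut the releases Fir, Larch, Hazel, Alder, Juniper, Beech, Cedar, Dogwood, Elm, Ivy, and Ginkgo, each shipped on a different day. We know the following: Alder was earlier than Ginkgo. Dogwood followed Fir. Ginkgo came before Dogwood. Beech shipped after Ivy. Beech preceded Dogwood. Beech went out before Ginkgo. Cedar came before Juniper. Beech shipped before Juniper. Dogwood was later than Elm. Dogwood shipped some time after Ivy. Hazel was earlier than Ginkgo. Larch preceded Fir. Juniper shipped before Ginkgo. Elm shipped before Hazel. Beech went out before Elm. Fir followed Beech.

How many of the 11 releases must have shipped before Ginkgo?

Directly stated before Ginkgo: Alder, Beech, Hazel, and Juniper.
Cedar reaches Ginkgo via Cedar → Juniper → Ginkgo.
Elm reaches Ginkgo via Elm → Hazel → Ginkgo.
Ivy reaches Ginkgo via Ivy → Beech → Ginkgo.
That's Alder, Beech, Cedar, Elm, Hazel, Ivy, and Juniper — 7 in all.

7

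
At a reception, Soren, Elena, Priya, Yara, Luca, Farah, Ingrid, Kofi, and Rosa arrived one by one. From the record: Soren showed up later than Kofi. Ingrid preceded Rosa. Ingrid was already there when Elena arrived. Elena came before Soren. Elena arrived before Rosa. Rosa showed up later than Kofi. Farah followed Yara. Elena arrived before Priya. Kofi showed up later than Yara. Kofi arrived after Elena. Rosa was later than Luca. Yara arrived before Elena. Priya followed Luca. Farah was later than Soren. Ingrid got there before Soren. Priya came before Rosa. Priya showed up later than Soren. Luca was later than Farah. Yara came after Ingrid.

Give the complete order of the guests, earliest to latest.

Ingrid, Yara, Elena, Kofi, Soren, Farah, Luca, Priya, Rosa

The constraints fix every adjacent pair, so only one ordering works:
Ingrid → Yara → Elena → Kofi → Soren → Farah → Luca → Priya → Rosa.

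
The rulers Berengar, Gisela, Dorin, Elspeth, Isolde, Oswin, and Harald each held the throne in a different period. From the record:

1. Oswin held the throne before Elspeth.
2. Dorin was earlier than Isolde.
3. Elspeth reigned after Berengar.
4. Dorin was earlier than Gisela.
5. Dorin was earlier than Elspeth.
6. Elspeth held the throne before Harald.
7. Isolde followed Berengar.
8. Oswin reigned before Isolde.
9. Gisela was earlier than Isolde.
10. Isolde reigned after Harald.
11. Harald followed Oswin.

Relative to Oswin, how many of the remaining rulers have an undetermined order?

Forced after Oswin: Elspeth, Harald, and Isolde.
That leaves Berengar, Dorin, and Gisela with no forced order relative to Oswin — 3.

3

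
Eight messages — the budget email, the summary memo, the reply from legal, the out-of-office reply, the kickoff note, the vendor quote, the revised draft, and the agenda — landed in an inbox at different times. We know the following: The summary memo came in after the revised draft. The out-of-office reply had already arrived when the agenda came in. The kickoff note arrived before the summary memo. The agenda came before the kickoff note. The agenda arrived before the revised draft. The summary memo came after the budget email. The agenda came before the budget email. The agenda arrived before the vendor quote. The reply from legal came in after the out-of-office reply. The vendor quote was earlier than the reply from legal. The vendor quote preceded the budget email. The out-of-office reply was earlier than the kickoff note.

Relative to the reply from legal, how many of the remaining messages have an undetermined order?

4

Forced before the reply from legal: the agenda, the out-of-office reply, and the vendor quote.
That leaves the budget email, the kickoff note, the revised draft, and the summary memo with no forced order relative to the reply from legal — 4.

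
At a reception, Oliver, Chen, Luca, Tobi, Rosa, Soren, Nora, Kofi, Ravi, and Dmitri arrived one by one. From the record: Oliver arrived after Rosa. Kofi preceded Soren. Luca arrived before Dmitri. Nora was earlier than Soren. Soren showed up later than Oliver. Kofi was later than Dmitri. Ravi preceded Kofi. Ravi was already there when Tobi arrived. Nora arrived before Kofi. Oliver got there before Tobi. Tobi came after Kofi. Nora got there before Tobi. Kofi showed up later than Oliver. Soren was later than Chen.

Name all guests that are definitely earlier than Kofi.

Directly stated before Kofi: Dmitri, Nora, Oliver, and Ravi.
Luca reaches Kofi via Luca → Dmitri → Kofi.
Rosa reaches Kofi via Rosa → Oliver → Kofi.
No chain forces Tobi (or any of the others) ahead of Kofi.

Dmitri, Luca, Nora, Oliver, Ravi, Rosa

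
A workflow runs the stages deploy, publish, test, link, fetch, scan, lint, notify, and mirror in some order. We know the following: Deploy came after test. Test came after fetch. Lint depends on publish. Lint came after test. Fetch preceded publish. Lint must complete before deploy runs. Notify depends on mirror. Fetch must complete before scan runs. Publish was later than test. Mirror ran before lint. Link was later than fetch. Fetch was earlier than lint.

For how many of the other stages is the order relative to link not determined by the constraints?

7

Forced before link: fetch.
That leaves deploy, lint, mirror, notify, publish, scan, and test with no forced order relative to link — 7.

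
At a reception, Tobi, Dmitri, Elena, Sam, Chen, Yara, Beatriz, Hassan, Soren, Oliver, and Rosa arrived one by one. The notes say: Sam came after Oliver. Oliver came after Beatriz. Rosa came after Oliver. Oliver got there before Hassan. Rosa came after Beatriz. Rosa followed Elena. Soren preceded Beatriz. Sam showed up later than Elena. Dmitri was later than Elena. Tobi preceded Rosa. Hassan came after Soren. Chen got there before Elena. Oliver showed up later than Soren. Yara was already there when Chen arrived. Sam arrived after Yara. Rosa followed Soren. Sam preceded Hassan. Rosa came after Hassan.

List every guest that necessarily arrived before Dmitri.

Chen, Elena, Yara

Directly stated before Dmitri: Elena.
Chen reaches Dmitri via Chen → Elena → Dmitri.
Yara reaches Dmitri via Yara → Chen → Elena → Dmitri.
No chain forces Beatriz (or any of the others) ahead of Dmitri.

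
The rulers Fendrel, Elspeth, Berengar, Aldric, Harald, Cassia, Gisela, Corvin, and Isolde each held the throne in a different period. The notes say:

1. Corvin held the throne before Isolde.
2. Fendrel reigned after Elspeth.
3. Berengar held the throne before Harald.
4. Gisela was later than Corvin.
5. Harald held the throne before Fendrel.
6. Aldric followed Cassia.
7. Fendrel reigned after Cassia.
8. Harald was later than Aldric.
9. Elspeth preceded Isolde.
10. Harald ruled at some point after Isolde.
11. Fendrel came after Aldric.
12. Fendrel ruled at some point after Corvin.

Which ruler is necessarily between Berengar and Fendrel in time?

Harald

Tracing the constraints gives Berengar → Harald → Fendrel, so Harald sits after Berengar and before Fendrel.
No other ruler is forced both after Berengar and before Fendrel.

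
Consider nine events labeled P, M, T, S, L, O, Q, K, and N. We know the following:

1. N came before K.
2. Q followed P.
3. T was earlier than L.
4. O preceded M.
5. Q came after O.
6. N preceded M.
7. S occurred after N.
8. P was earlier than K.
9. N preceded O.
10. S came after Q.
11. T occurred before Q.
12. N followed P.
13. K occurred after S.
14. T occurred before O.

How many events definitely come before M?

Directly stated before M: N and O.
P reaches M via P → N → M.
T reaches M via T → O → M.
That's N, O, P, and T — 4 in all.

4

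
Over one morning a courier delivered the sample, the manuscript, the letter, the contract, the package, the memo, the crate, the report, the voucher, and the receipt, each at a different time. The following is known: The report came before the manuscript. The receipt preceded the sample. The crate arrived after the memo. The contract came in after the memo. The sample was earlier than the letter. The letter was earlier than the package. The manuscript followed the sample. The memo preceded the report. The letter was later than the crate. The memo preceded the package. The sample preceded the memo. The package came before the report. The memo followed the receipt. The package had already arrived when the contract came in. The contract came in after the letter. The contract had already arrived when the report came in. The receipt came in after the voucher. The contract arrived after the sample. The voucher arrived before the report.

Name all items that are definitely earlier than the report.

Directly stated before the report: the contract, the memo, the package, and the voucher.
The crate reaches the report via the crate → the letter → the package → the report.
The letter reaches the report via the letter → the package → the report.
The receipt reaches the report via the receipt → the memo → the report.
Likewise the sample reaches the report by chaining the stated constraints.

the contract, the crate, the letter, the memo, the package, the receipt, the sample, the voucher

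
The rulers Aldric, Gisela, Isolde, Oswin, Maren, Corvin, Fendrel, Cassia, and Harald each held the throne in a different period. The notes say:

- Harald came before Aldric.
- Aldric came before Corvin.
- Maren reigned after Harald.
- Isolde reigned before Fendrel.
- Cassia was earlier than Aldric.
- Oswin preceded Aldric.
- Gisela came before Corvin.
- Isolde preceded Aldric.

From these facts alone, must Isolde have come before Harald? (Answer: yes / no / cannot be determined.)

cannot be determined

No chain of stated constraints runs from Isolde to Harald, and none runs from Harald to Isolde either.
So the relative order of Isolde and Harald is not fixed by the given facts.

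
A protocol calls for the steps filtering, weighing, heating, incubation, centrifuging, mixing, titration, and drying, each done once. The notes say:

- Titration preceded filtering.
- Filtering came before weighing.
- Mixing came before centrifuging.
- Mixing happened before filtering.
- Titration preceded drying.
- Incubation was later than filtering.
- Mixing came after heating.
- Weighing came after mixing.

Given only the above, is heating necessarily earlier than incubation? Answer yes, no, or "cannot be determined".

yes

Chain the constraints: heating → mixing → filtering → incubation. Each link is directly stated, so heating comes before incubation.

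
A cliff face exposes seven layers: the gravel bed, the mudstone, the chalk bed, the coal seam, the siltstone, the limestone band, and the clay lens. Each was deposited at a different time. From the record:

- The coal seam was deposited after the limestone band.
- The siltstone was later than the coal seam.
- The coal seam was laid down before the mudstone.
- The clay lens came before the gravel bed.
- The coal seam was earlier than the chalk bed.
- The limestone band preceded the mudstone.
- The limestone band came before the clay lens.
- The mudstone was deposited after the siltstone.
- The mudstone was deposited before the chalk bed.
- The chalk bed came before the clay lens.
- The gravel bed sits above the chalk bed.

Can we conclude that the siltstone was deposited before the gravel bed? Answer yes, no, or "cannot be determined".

yes

Chain the constraints: the siltstone → the mudstone → the chalk bed → the gravel bed. Each link is directly stated, so the siltstone comes before the gravel bed.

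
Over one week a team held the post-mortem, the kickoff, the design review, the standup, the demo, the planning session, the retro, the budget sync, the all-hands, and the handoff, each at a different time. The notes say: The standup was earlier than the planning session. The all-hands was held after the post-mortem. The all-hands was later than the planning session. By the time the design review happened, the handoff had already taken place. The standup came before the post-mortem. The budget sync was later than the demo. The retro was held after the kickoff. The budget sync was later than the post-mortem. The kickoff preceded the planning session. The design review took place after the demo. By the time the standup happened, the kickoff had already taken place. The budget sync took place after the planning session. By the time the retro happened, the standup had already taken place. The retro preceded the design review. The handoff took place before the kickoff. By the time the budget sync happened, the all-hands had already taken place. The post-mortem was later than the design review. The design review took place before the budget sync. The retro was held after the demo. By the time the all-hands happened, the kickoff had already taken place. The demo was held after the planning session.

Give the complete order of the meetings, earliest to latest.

The constraints fix every adjacent pair, so only one ordering works:
the handoff → the kickoff → the standup → the planning session → the demo → the retro → the design review → the post-mortem → the all-hands → the budget sync.

the handoff, the kickoff, the standup, the planning session, the demo, the retro, the design review, the post-mortem, the all-hands, the budget sync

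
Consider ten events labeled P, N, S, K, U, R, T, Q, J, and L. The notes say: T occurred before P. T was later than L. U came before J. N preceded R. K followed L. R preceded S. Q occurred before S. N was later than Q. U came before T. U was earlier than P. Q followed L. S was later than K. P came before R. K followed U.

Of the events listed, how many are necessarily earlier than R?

Directly stated before R: N and P.
L reaches R via L → T → P → R.
Q reaches R via Q → N → R.
T reaches R via T → P → R.
Likewise U reaches R by chaining the stated constraints.
That's L, N, P, Q, T, and U — 6 in all.

6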